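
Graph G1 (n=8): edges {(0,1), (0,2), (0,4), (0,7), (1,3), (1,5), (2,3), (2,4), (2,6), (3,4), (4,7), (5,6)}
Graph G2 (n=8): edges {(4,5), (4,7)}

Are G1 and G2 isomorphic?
No, not isomorphic

The graphs are NOT isomorphic.

Connected components of G1: 1 component(s) with vertex sets [[0, 1, 2, 3, 4, 5, 6, 7]], sizes [8].
Connected components of G2: 6 component(s) with vertex sets [[0], [1], [2], [3], [6], [4, 5, 7]], sizes [1, 1, 1, 1, 1, 3].
The number of connected components (and the multiset of component sizes) is an isomorphism invariant — an isomorphism maps each component of G1 bijectively onto a component of G2. Since G1 has 1 component(s) and G2 has 6, they cannot be isomorphic.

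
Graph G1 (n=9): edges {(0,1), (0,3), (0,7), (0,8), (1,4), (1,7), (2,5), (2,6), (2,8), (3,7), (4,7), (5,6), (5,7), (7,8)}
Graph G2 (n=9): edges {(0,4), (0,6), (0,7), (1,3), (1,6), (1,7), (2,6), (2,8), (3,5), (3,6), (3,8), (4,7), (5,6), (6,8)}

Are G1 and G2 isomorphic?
Yes, isomorphic

The graphs are isomorphic.
One valid mapping φ: V(G1) → V(G2): 0→3, 1→8, 2→7, 3→5, 4→2, 5→0, 6→4, 7→6, 8→1

Verify φ preserves adjacency — for each edge of G1, its image is an edge of G2:
  (0,1) → (φ(0),φ(1)) = (3,8) ∈ E(G2) ✓
  (0,3) → (φ(0),φ(3)) = (3,5) ∈ E(G2) ✓
  (0,7) → (φ(0),φ(7)) = (3,6) ∈ E(G2) ✓
  (0,8) → (φ(0),φ(8)) = (1,3) ∈ E(G2) ✓
  (1,4) → (φ(1),φ(4)) = (2,8) ∈ E(G2) ✓
  (1,7) → (φ(1),φ(7)) = (6,8) ∈ E(G2) ✓
  (2,5) → (φ(2),φ(5)) = (0,7) ∈ E(G2) ✓
  (2,6) → (φ(2),φ(6)) = (4,7) ∈ E(G2) ✓
  (2,8) → (φ(2),φ(8)) = (1,7) ∈ E(G2) ✓
  (3,7) → (φ(3),φ(7)) = (5,6) ∈ E(G2) ✓
  (4,7) → (φ(4),φ(7)) = (2,6) ∈ E(G2) ✓
  (5,6) → (φ(5),φ(6)) = (0,4) ∈ E(G2) ✓
  (5,7) → (φ(5),φ(7)) = (0,6) ∈ E(G2) ✓
  (7,8) → (φ(7),φ(8)) = (1,6) ∈ E(G2) ✓
All 14 edges of G1 map to edges of G2, and |E(G1)| = |E(G2)| = 14, so φ is a bijection on edges as well as vertices. Hence G1 ≅ G2.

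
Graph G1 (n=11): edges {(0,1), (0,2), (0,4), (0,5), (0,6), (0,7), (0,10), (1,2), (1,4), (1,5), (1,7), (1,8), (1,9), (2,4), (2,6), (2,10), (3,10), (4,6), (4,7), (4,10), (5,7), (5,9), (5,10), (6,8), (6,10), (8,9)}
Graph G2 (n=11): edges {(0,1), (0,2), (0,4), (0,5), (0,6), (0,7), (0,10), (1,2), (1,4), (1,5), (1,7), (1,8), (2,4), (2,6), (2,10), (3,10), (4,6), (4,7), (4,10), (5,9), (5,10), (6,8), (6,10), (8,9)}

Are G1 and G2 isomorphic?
No, not isomorphic

The graphs are NOT isomorphic.

Counting edges: G1 has 26 edge(s); G2 has 24 edge(s).
Edge count is an isomorphism invariant (a bijection on vertices induces a bijection on edges), so differing edge counts rule out isomorphism.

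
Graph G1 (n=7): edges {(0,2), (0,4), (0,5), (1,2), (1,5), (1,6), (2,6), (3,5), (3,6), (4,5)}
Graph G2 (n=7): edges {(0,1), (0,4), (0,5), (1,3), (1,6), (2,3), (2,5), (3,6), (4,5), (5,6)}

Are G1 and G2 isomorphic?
Yes, isomorphic

The graphs are isomorphic.
One valid mapping φ: V(G1) → V(G2): 0→0, 1→6, 2→1, 3→2, 4→4, 5→5, 6→3

Verify φ preserves adjacency — for each edge of G1, its image is an edge of G2:
  (0,2) → (φ(0),φ(2)) = (0,1) ∈ E(G2) ✓
  (0,4) → (φ(0),φ(4)) = (0,4) ∈ E(G2) ✓
  (0,5) → (φ(0),φ(5)) = (0,5) ∈ E(G2) ✓
  (1,2) → (φ(1),φ(2)) = (1,6) ∈ E(G2) ✓
  (1,5) → (φ(1),φ(5)) = (5,6) ∈ E(G2) ✓
  (1,6) → (φ(1),φ(6)) = (3,6) ∈ E(G2) ✓
  (2,6) → (φ(2),φ(6)) = (1,3) ∈ E(G2) ✓
  (3,5) → (φ(3),φ(5)) = (2,5) ∈ E(G2) ✓
  (3,6) → (φ(3),φ(6)) = (2,3) ∈ E(G2) ✓
  (4,5) → (φ(4),φ(5)) = (4,5) ∈ E(G2) ✓
All 10 edges of G1 map to edges of G2, and |E(G1)| = |E(G2)| = 10, so φ is a bijection on edges as well as vertices. Hence G1 ≅ G2.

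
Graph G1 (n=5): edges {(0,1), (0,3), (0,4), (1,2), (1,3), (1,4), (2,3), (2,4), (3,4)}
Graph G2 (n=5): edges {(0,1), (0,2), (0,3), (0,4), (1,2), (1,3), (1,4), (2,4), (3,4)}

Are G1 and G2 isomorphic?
Yes, isomorphic

The graphs are isomorphic.
One valid mapping φ: V(G1) → V(G2): 0→2, 1→4, 2→3, 3→0, 4→1

Verify φ preserves adjacency — for each edge of G1, its image is an edge of G2:
  (0,1) → (φ(0),φ(1)) = (2,4) ∈ E(G2) ✓
  (0,3) → (φ(0),φ(3)) = (0,2) ∈ E(G2) ✓
  (0,4) → (φ(0),φ(4)) = (1,2) ∈ E(G2) ✓
  (1,2) → (φ(1),φ(2)) = (3,4) ∈ E(G2) ✓
  (1,3) → (φ(1),φ(3)) = (0,4) ∈ E(G2) ✓
  (1,4) → (φ(1),φ(4)) = (1,4) ∈ E(G2) ✓
  (2,3) → (φ(2),φ(3)) = (0,3) ∈ E(G2) ✓
  (2,4) → (φ(2),φ(4)) = (1,3) ∈ E(G2) ✓
  (3,4) → (φ(3),φ(4)) = (0,1) ∈ E(G2) ✓
All 9 edges of G1 map to edges of G2, and |E(G1)| = |E(G2)| = 9, so φ is a bijection on edges as well as vertices. Hence G1 ≅ G2.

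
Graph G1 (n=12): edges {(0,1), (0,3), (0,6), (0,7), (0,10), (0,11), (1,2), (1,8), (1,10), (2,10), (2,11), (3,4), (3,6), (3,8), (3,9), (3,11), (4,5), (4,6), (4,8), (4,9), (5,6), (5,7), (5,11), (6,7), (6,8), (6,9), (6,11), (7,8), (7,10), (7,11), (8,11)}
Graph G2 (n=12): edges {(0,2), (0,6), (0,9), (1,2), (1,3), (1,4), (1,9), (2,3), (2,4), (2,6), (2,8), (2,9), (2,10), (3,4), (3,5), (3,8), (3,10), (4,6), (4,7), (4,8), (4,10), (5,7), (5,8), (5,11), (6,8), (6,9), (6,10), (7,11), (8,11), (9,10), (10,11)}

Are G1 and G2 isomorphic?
Yes, isomorphic

The graphs are isomorphic.
One valid mapping φ: V(G1) → V(G2): 0→8, 1→11, 2→7, 3→6, 4→9, 5→1, 6→2, 7→3, 8→10, 9→0, 10→5, 11→4

Verify φ preserves adjacency — for each edge of G1, its image is an edge of G2:
  (0,1) → (φ(0),φ(1)) = (8,11) ∈ E(G2) ✓
  (0,3) → (φ(0),φ(3)) = (6,8) ∈ E(G2) ✓
  (0,6) → (φ(0),φ(6)) = (2,8) ∈ E(G2) ✓
  (0,7) → (φ(0),φ(7)) = (3,8) ∈ E(G2) ✓
  (0,10) → (φ(0),φ(10)) = (5,8) ∈ E(G2) ✓
  (0,11) → (φ(0),φ(11)) = (4,8) ∈ E(G2) ✓
  (1,2) → (φ(1),φ(2)) = (7,11) ∈ E(G2) ✓
  (1,8) → (φ(1),φ(8)) = (10,11) ∈ E(G2) ✓
  (1,10) → (φ(1),φ(10)) = (5,11) ∈ E(G2) ✓
  (2,10) → (φ(2),φ(10)) = (5,7) ∈ E(G2) ✓
  (2,11) → (φ(2),φ(11)) = (4,7) ∈ E(G2) ✓
  (3,4) → (φ(3),φ(4)) = (6,9) ∈ E(G2) ✓
  (3,6) → (φ(3),φ(6)) = (2,6) ∈ E(G2) ✓
  (3,8) → (φ(3),φ(8)) = (6,10) ∈ E(G2) ✓
  (3,9) → (φ(3),φ(9)) = (0,6) ∈ E(G2) ✓
  (3,11) → (φ(3),φ(11)) = (4,6) ∈ E(G2) ✓
  (4,5) → (φ(4),φ(5)) = (1,9) ∈ E(G2) ✓
  (4,6) → (φ(4),φ(6)) = (2,9) ∈ E(G2) ✓
  (4,8) → (φ(4),φ(8)) = (9,10) ∈ E(G2) ✓
  (4,9) → (φ(4),φ(9)) = (0,9) ∈ E(G2) ✓
  (5,6) → (φ(5),φ(6)) = (1,2) ∈ E(G2) ✓
  (5,7) → (φ(5),φ(7)) = (1,3) ∈ E(G2) ✓
  (5,11) → (φ(5),φ(11)) = (1,4) ∈ E(G2) ✓
  (6,7) → (φ(6),φ(7)) = (2,3) ∈ E(G2) ✓
  (6,8) → (φ(6),φ(8)) = (2,10) ∈ E(G2) ✓
  (6,9) → (φ(6),φ(9)) = (0,2) ∈ E(G2) ✓
  (6,11) → (φ(6),φ(11)) = (2,4) ∈ E(G2) ✓
  (7,8) → (φ(7),φ(8)) = (3,10) ∈ E(G2) ✓
  (7,10) → (φ(7),φ(10)) = (3,5) ∈ E(G2) ✓
  (7,11) → (φ(7),φ(11)) = (3,4) ∈ E(G2) ✓
  (8,11) → (φ(8),φ(11)) = (4,10) ∈ E(G2) ✓
All 31 edges of G1 map to edges of G2, and |E(G1)| = |E(G2)| = 31, so φ is a bijection on edges as well as vertices. Hence G1 ≅ G2.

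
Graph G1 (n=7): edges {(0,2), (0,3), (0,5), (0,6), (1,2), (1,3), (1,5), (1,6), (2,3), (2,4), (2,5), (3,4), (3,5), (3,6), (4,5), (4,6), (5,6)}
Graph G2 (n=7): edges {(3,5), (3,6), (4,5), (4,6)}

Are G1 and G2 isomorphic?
No, not isomorphic

The graphs are NOT isomorphic.

Connected components of G1: 1 component(s) with vertex sets [[0, 1, 2, 3, 4, 5, 6]], sizes [7].
Connected components of G2: 4 component(s) with vertex sets [[0], [1], [2], [3, 4, 5, 6]], sizes [1, 1, 1, 4].
The number of connected components (and the multiset of component sizes) is an isomorphism invariant — an isomorphism maps each component of G1 bijectively onto a component of G2. Since G1 has 1 component(s) and G2 has 4, they cannot be isomorphic.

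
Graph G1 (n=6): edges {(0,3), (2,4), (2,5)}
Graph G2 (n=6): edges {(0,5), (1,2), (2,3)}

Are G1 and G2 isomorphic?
Yes, isomorphic

The graphs are isomorphic.
One valid mapping φ: V(G1) → V(G2): 0→5, 1→4, 2→2, 3→0, 4→3, 5→1

Verify φ preserves adjacency — for each edge of G1, its image is an edge of G2:
  (0,3) → (φ(0),φ(3)) = (0,5) ∈ E(G2) ✓
  (2,4) → (φ(2),φ(4)) = (2,3) ∈ E(G2) ✓
  (2,5) → (φ(2),φ(5)) = (1,2) ∈ E(G2) ✓
All 3 edges of G1 map to edges of G2, and |E(G1)| = |E(G2)| = 3, so φ is a bijection on edges as well as vertices. Hence G1 ≅ G2.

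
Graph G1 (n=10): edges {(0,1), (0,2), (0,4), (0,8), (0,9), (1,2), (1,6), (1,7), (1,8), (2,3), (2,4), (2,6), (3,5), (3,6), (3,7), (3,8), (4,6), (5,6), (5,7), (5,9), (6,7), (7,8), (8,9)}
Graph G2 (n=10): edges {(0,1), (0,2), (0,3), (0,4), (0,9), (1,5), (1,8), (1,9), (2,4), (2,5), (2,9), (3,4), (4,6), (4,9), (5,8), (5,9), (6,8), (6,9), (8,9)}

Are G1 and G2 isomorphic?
No, not isomorphic

The graphs are NOT isomorphic.

Connected components of G1: 1 component(s) with vertex sets [[0, 1, 2, 3, 4, 5, 6, 7, 8, 9]], sizes [10].
Connected components of G2: 2 component(s) with vertex sets [[7], [0, 1, 2, 3, 4, 5, 6, 8, 9]], sizes [1, 9].
The number of connected components (and the multiset of component sizes) is an isomorphism invariant — an isomorphism maps each component of G1 bijectively onto a component of G2. Since G1 has 1 component(s) and G2 has 2, they cannot be isomorphic.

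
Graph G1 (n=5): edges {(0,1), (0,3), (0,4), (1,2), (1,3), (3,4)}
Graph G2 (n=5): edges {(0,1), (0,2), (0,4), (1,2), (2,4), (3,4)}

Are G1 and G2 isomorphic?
Yes, isomorphic

The graphs are isomorphic.
One valid mapping φ: V(G1) → V(G2): 0→2, 1→4, 2→3, 3→0, 4→1

Verify φ preserves adjacency — for each edge of G1, its image is an edge of G2:
  (0,1) → (φ(0),φ(1)) = (2,4) ∈ E(G2) ✓
  (0,3) → (φ(0),φ(3)) = (0,2) ∈ E(G2) ✓
  (0,4) → (φ(0),φ(4)) = (1,2) ∈ E(G2) ✓
  (1,2) → (φ(1),φ(2)) = (3,4) ∈ E(G2) ✓
  (1,3) → (φ(1),φ(3)) = (0,4) ∈ E(G2) ✓
  (3,4) → (φ(3),φ(4)) = (0,1) ∈ E(G2) ✓
All 6 edges of G1 map to edges of G2, and |E(G1)| = |E(G2)| = 6, so φ is a bijection on edges as well as vertices. Hence G1 ≅ G2.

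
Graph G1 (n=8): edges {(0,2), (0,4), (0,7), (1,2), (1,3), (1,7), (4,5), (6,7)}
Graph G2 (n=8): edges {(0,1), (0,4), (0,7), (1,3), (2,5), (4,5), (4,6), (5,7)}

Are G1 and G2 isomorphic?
Yes, isomorphic

The graphs are isomorphic.
One valid mapping φ: V(G1) → V(G2): 0→0, 1→5, 2→7, 3→2, 4→1, 5→3, 6→6, 7→4

Verify φ preserves adjacency — for each edge of G1, its image is an edge of G2:
  (0,2) → (φ(0),φ(2)) = (0,7) ∈ E(G2) ✓
  (0,4) → (φ(0),φ(4)) = (0,1) ∈ E(G2) ✓
  (0,7) → (φ(0),φ(7)) = (0,4) ∈ E(G2) ✓
  (1,2) → (φ(1),φ(2)) = (5,7) ∈ E(G2) ✓
  (1,3) → (φ(1),φ(3)) = (2,5) ∈ E(G2) ✓
  (1,7) → (φ(1),φ(7)) = (4,5) ∈ E(G2) ✓
  (4,5) → (φ(4),φ(5)) = (1,3) ∈ E(G2) ✓
  (6,7) → (φ(6),φ(7)) = (4,6) ∈ E(G2) ✓
All 8 edges of G1 map to edges of G2, and |E(G1)| = |E(G2)| = 8, so φ is a bijection on edges as well as vertices. Hence G1 ≅ G2.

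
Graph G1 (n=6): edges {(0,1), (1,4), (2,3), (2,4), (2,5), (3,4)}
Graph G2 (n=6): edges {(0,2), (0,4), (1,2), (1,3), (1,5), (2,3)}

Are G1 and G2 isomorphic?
Yes, isomorphic

The graphs are isomorphic.
One valid mapping φ: V(G1) → V(G2): 0→4, 1→0, 2→1, 3→3, 4→2, 5→5

Verify φ preserves adjacency — for each edge of G1, its image is an edge of G2:
  (0,1) → (φ(0),φ(1)) = (0,4) ∈ E(G2) ✓
  (1,4) → (φ(1),φ(4)) = (0,2) ∈ E(G2) ✓
  (2,3) → (φ(2),φ(3)) = (1,3) ∈ E(G2) ✓
  (2,4) → (φ(2),φ(4)) = (1,2) ∈ E(G2) ✓
  (2,5) → (φ(2),φ(5)) = (1,5) ∈ E(G2) ✓
  (3,4) → (φ(3),φ(4)) = (2,3) ∈ E(G2) ✓
All 6 edges of G1 map to edges of G2, and |E(G1)| = |E(G2)| = 6, so φ is a bijection on edges as well as vertices. Hence G1 ≅ G2.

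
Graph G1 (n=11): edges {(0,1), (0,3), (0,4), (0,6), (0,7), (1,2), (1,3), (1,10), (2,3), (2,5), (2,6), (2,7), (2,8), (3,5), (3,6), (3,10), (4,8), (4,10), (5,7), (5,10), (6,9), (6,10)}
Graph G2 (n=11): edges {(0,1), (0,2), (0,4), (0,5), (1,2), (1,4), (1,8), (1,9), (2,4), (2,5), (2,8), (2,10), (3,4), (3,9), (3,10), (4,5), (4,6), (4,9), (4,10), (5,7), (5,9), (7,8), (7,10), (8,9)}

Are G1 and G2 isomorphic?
No, not isomorphic

The graphs are NOT isomorphic.

Counting triangles (3-cliques): G1 has 9, G2 has 14.
Triangle count is an isomorphism invariant, so differing triangle counts rule out isomorphism.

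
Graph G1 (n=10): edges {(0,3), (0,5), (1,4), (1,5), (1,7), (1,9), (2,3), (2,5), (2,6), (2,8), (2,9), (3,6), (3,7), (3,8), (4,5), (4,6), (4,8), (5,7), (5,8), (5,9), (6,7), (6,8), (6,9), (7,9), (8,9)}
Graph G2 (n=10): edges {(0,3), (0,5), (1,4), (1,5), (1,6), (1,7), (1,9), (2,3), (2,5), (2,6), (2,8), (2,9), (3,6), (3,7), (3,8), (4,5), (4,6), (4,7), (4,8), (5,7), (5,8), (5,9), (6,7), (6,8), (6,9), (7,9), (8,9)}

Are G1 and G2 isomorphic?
No, not isomorphic

The graphs are NOT isomorphic.

Counting edges: G1 has 25 edge(s); G2 has 27 edge(s).
Edge count is an isomorphism invariant (a bijection on vertices induces a bijection on edges), so differing edge counts rule out isomorphism.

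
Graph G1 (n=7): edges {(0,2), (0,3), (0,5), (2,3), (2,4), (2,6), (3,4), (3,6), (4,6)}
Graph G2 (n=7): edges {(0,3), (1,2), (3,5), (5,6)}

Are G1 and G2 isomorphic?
No, not isomorphic

The graphs are NOT isomorphic.

Connected components of G1: 2 component(s) with vertex sets [[1], [0, 2, 3, 4, 5, 6]], sizes [1, 6].
Connected components of G2: 3 component(s) with vertex sets [[4], [1, 2], [0, 3, 5, 6]], sizes [1, 2, 4].
The number of connected components (and the multiset of component sizes) is an isomorphism invariant — an isomorphism maps each component of G1 bijectively onto a component of G2. Since G1 has 2 component(s) and G2 has 3, they cannot be isomorphic.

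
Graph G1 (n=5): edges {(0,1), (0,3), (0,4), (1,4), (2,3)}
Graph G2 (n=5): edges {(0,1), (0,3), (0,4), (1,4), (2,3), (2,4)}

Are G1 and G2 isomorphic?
No, not isomorphic

The graphs are NOT isomorphic.

Counting edges: G1 has 5 edge(s); G2 has 6 edge(s).
Edge count is an isomorphism invariant (a bijection on vertices induces a bijection on edges), so differing edge counts rule out isomorphism.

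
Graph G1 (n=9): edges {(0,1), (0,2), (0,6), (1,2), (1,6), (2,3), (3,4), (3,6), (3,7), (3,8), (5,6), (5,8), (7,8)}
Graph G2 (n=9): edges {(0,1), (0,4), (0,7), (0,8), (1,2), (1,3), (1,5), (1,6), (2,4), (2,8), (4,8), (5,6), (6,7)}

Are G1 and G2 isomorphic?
Yes, isomorphic

The graphs are isomorphic.
One valid mapping φ: V(G1) → V(G2): 0→8, 1→4, 2→2, 3→1, 4→3, 5→7, 6→0, 7→5, 8→6

Verify φ preserves adjacency — for each edge of G1, its image is an edge of G2:
  (0,1) → (φ(0),φ(1)) = (4,8) ∈ E(G2) ✓
  (0,2) → (φ(0),φ(2)) = (2,8) ∈ E(G2) ✓
  (0,6) → (φ(0),φ(6)) = (0,8) ∈ E(G2) ✓
  (1,2) → (φ(1),φ(2)) = (2,4) ∈ E(G2) ✓
  (1,6) → (φ(1),φ(6)) = (0,4) ∈ E(G2) ✓
  (2,3) → (φ(2),φ(3)) = (1,2) ∈ E(G2) ✓
  (3,4) → (φ(3),φ(4)) = (1,3) ∈ E(G2) ✓
  (3,6) → (φ(3),φ(6)) = (0,1) ∈ E(G2) ✓
  (3,7) → (φ(3),φ(7)) = (1,5) ∈ E(G2) ✓
  (3,8) → (φ(3),φ(8)) = (1,6) ∈ E(G2) ✓
  (5,6) → (φ(5),φ(6)) = (0,7) ∈ E(G2) ✓
  (5,8) → (φ(5),φ(8)) = (6,7) ∈ E(G2) ✓
  (7,8) → (φ(7),φ(8)) = (5,6) ∈ E(G2) ✓
All 13 edges of G1 map to edges of G2, and |E(G1)| = |E(G2)| = 13, so φ is a bijection on edges as well as vertices. Hence G1 ≅ G2.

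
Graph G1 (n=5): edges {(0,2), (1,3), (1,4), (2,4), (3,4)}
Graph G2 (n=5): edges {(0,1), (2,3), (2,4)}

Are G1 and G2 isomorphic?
No, not isomorphic

The graphs are NOT isomorphic.

Connected components of G1: 1 component(s) with vertex sets [[0, 1, 2, 3, 4]], sizes [5].
Connected components of G2: 2 component(s) with vertex sets [[0, 1], [2, 3, 4]], sizes [2, 3].
The number of connected components (and the multiset of component sizes) is an isomorphism invariant — an isomorphism maps each component of G1 bijectively onto a component of G2. Since G1 has 1 component(s) and G2 has 2, they cannot be isomorphic.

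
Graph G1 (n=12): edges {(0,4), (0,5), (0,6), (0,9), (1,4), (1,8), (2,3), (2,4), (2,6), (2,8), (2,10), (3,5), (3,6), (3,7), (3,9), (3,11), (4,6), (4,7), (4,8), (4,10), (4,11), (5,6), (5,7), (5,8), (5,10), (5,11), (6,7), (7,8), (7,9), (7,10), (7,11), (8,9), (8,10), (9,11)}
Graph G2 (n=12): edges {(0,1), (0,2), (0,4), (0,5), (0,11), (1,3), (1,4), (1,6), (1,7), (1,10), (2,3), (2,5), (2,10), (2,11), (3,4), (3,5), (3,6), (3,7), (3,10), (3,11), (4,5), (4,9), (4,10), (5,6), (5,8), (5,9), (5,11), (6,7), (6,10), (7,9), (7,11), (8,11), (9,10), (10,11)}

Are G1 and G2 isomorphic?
Yes, isomorphic

The graphs are isomorphic.
One valid mapping φ: V(G1) → V(G2): 0→9, 1→8, 2→0, 3→1, 4→5, 5→10, 6→4, 7→3, 8→11, 9→7, 10→2, 11→6

Verify φ preserves adjacency — for each edge of G1, its image is an edge of G2:
  (0,4) → (φ(0),φ(4)) = (5,9) ∈ E(G2) ✓
  (0,5) → (φ(0),φ(5)) = (9,10) ∈ E(G2) ✓
  (0,6) → (φ(0),φ(6)) = (4,9) ∈ E(G2) ✓
  (0,9) → (φ(0),φ(9)) = (7,9) ∈ E(G2) ✓
  (1,4) → (φ(1),φ(4)) = (5,8) ∈ E(G2) ✓
  (1,8) → (φ(1),φ(8)) = (8,11) ∈ E(G2) ✓
  (2,3) → (φ(2),φ(3)) = (0,1) ∈ E(G2) ✓
  (2,4) → (φ(2),φ(4)) = (0,5) ∈ E(G2) ✓
  (2,6) → (φ(2),φ(6)) = (0,4) ∈ E(G2) ✓
  (2,8) → (φ(2),φ(8)) = (0,11) ∈ E(G2) ✓
  (2,10) → (φ(2),φ(10)) = (0,2) ∈ E(G2) ✓
  (3,5) → (φ(3),φ(5)) = (1,10) ∈ E(G2) ✓
  (3,6) → (φ(3),φ(6)) = (1,4) ∈ E(G2) ✓
  (3,7) → (φ(3),φ(7)) = (1,3) ∈ E(G2) ✓
  (3,9) → (φ(3),φ(9)) = (1,7) ∈ E(G2) ✓
  (3,11) → (φ(3),φ(11)) = (1,6) ∈ E(G2) ✓
  (4,6) → (φ(4),φ(6)) = (4,5) ∈ E(G2) ✓
  (4,7) → (φ(4),φ(7)) = (3,5) ∈ E(G2) ✓
  (4,8) → (φ(4),φ(8)) = (5,11) ∈ E(G2) ✓
  (4,10) → (φ(4),φ(10)) = (2,5) ∈ E(G2) ✓
  (4,11) → (φ(4),φ(11)) = (5,6) ∈ E(G2) ✓
  (5,6) → (φ(5),φ(6)) = (4,10) ∈ E(G2) ✓
  (5,7) → (φ(5),φ(7)) = (3,10) ∈ E(G2) ✓
  (5,8) → (φ(5),φ(8)) = (10,11) ∈ E(G2) ✓
  (5,10) → (φ(5),φ(10)) = (2,10) ∈ E(G2) ✓
  (5,11) → (φ(5),φ(11)) = (6,10) ∈ E(G2) ✓
  (6,7) → (φ(6),φ(7)) = (3,4) ∈ E(G2) ✓
  (7,8) → (φ(7),φ(8)) = (3,11) ∈ E(G2) ✓
  (7,9) → (φ(7),φ(9)) = (3,7) ∈ E(G2) ✓
  (7,10) → (φ(7),φ(10)) = (2,3) ∈ E(G2) ✓
  (7,11) → (φ(7),φ(11)) = (3,6) ∈ E(G2) ✓
  (8,9) → (φ(8),φ(9)) = (7,11) ∈ E(G2) ✓
  (8,10) → (φ(8),φ(10)) = (2,11) ∈ E(G2) ✓
  (9,11) → (φ(9),φ(11)) = (6,7) ∈ E(G2) ✓
All 34 edges of G1 map to edges of G2, and |E(G1)| = |E(G2)| = 34, so φ is a bijection on edges as well as vertices. Hence G1 ≅ G2.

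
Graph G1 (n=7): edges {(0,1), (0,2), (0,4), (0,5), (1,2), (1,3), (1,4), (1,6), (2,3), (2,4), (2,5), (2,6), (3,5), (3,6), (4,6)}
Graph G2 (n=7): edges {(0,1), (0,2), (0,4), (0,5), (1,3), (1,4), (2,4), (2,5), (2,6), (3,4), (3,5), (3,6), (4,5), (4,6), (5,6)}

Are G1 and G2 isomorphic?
Yes, isomorphic

The graphs are isomorphic.
One valid mapping φ: V(G1) → V(G2): 0→3, 1→5, 2→4, 3→0, 4→6, 5→1, 6→2

Verify φ preserves adjacency — for each edge of G1, its image is an edge of G2:
  (0,1) → (φ(0),φ(1)) = (3,5) ∈ E(G2) ✓
  (0,2) → (φ(0),φ(2)) = (3,4) ∈ E(G2) ✓
  (0,4) → (φ(0),φ(4)) = (3,6) ∈ E(G2) ✓
  (0,5) → (φ(0),φ(5)) = (1,3) ∈ E(G2) ✓
  (1,2) → (φ(1),φ(2)) = (4,5) ∈ E(G2) ✓
  (1,3) → (φ(1),φ(3)) = (0,5) ∈ E(G2) ✓
  (1,4) → (φ(1),φ(4)) = (5,6) ∈ E(G2) ✓
  (1,6) → (φ(1),φ(6)) = (2,5) ∈ E(G2) ✓
  (2,3) → (φ(2),φ(3)) = (0,4) ∈ E(G2) ✓
  (2,4) → (φ(2),φ(4)) = (4,6) ∈ E(G2) ✓
  (2,5) → (φ(2),φ(5)) = (1,4) ∈ E(G2) ✓
  (2,6) → (φ(2),φ(6)) = (2,4) ∈ E(G2) ✓
  (3,5) → (φ(3),φ(5)) = (0,1) ∈ E(G2) ✓
  (3,6) → (φ(3),φ(6)) = (0,2) ∈ E(G2) ✓
  (4,6) → (φ(4),φ(6)) = (2,6) ∈ E(G2) ✓
All 15 edges of G1 map to edges of G2, and |E(G1)| = |E(G2)| = 15, so φ is a bijection on edges as well as vertices. Hence G1 ≅ G2.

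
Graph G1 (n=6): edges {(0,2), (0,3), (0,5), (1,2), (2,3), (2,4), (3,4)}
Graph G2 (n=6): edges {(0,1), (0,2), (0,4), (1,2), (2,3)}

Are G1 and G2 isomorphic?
No, not isomorphic

The graphs are NOT isomorphic.

Connected components of G1: 1 component(s) with vertex sets [[0, 1, 2, 3, 4, 5]], sizes [6].
Connected components of G2: 2 component(s) with vertex sets [[5], [0, 1, 2, 3, 4]], sizes [1, 5].
The number of connected components (and the multiset of component sizes) is an isomorphism invariant — an isomorphism maps each component of G1 bijectively onto a component of G2. Since G1 has 1 component(s) and G2 has 2, they cannot be isomorphic.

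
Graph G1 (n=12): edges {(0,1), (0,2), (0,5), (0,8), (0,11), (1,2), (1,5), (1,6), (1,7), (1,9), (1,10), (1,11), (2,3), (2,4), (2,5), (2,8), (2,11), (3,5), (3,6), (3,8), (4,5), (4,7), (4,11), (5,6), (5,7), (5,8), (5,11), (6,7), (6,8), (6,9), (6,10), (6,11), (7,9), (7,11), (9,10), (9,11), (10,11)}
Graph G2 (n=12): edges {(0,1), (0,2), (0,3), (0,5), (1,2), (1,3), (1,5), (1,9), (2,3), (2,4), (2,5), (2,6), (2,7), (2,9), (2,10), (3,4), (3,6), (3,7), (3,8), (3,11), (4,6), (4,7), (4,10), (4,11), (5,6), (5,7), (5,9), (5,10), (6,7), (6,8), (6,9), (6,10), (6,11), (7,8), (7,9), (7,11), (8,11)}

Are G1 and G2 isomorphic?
Yes, isomorphic

The graphs are isomorphic.
One valid mapping φ: V(G1) → V(G2): 0→9, 1→7, 2→5, 3→0, 4→10, 5→2, 6→3, 7→4, 8→1, 9→11, 10→8, 11→6

Verify φ preserves adjacency — for each edge of G1, its image is an edge of G2:
  (0,1) → (φ(0),φ(1)) = (7,9) ∈ E(G2) ✓
  (0,2) → (φ(0),φ(2)) = (5,9) ∈ E(G2) ✓
  (0,5) → (φ(0),φ(5)) = (2,9) ∈ E(G2) ✓
  (0,8) → (φ(0),φ(8)) = (1,9) ∈ E(G2) ✓
  (0,11) → (φ(0),φ(11)) = (6,9) ∈ E(G2) ✓
  (1,2) → (φ(1),φ(2)) = (5,7) ∈ E(G2) ✓
  (1,5) → (φ(1),φ(5)) = (2,7) ∈ E(G2) ✓
  (1,6) → (φ(1),φ(6)) = (3,7) ∈ E(G2) ✓
  (1,7) → (φ(1),φ(7)) = (4,7) ∈ E(G2) ✓
  (1,9) → (φ(1),φ(9)) = (7,11) ∈ E(G2) ✓
  (1,10) → (φ(1),φ(10)) = (7,8) ∈ E(G2) ✓
  (1,11) → (φ(1),φ(11)) = (6,7) ∈ E(G2) ✓
  (2,3) → (φ(2),φ(3)) = (0,5) ∈ E(G2) ✓
  (2,4) → (φ(2),φ(4)) = (5,10) ∈ E(G2) ✓
  (2,5) → (φ(2),φ(5)) = (2,5) ∈ E(G2) ✓
  (2,8) → (φ(2),φ(8)) = (1,5) ∈ E(G2) ✓
  (2,11) → (φ(2),φ(11)) = (5,6) ∈ E(G2) ✓
  (3,5) → (φ(3),φ(5)) = (0,2) ∈ E(G2) ✓
  (3,6) → (φ(3),φ(6)) = (0,3) ∈ E(G2) ✓
  (3,8) → (φ(3),φ(8)) = (0,1) ∈ E(G2) ✓
  (4,5) → (φ(4),φ(5)) = (2,10) ∈ E(G2) ✓
  (4,7) → (φ(4),φ(7)) = (4,10) ∈ E(G2) ✓
  (4,11) → (φ(4),φ(11)) = (6,10) ∈ E(G2) ✓
  (5,6) → (φ(5),φ(6)) = (2,3) ∈ E(G2) ✓
  (5,7) → (φ(5),φ(7)) = (2,4) ∈ E(G2) ✓
  (5,8) → (φ(5),φ(8)) = (1,2) ∈ E(G2) ✓
  (5,11) → (φ(5),φ(11)) = (2,6) ∈ E(G2) ✓
  (6,7) → (φ(6),φ(7)) = (3,4) ∈ E(G2) ✓
  (6,8) → (φ(6),φ(8)) = (1,3) ∈ E(G2) ✓
  (6,9) → (φ(6),φ(9)) = (3,11) ∈ E(G2) ✓
  (6,10) → (φ(6),φ(10)) = (3,8) ∈ E(G2) ✓
  (6,11) → (φ(6),φ(11)) = (3,6) ∈ E(G2) ✓
  (7,9) → (φ(7),φ(9)) = (4,11) ∈ E(G2) ✓
  (7,11) → (φ(7),φ(11)) = (4,6) ∈ E(G2) ✓
  (9,10) → (φ(9),φ(10)) = (8,11) ∈ E(G2) ✓
  (9,11) → (φ(9),φ(11)) = (6,11) ∈ E(G2) ✓
  (10,11) → (φ(10),φ(11)) = (6,8) ∈ E(G2) ✓
All 37 edges of G1 map to edges of G2, and |E(G1)| = |E(G2)| = 37, so φ is a bijection on edges as well as vertices. Hence G1 ≅ G2.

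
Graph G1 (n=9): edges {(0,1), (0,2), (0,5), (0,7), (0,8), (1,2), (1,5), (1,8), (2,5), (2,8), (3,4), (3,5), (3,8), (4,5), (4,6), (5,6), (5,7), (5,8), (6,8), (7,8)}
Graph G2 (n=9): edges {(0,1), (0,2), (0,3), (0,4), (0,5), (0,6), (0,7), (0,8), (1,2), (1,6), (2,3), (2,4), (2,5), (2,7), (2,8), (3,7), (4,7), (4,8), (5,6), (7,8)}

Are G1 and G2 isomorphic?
Yes, isomorphic

The graphs are isomorphic.
One valid mapping φ: V(G1) → V(G2): 0→7, 1→4, 2→8, 3→5, 4→6, 5→0, 6→1, 7→3, 8→2

Verify φ preserves adjacency — for each edge of G1, its image is an edge of G2:
  (0,1) → (φ(0),φ(1)) = (4,7) ∈ E(G2) ✓
  (0,2) → (φ(0),φ(2)) = (7,8) ∈ E(G2) ✓
  (0,5) → (φ(0),φ(5)) = (0,7) ∈ E(G2) ✓
  (0,7) → (φ(0),φ(7)) = (3,7) ∈ E(G2) ✓
  (0,8) → (φ(0),φ(8)) = (2,7) ∈ E(G2) ✓
  (1,2) → (φ(1),φ(2)) = (4,8) ∈ E(G2) ✓
  (1,5) → (φ(1),φ(5)) = (0,4) ∈ E(G2) ✓
  (1,8) → (φ(1),φ(8)) = (2,4) ∈ E(G2) ✓
  (2,5) → (φ(2),φ(5)) = (0,8) ∈ E(G2) ✓
  (2,8) → (φ(2),φ(8)) = (2,8) ∈ E(G2) ✓
  (3,4) → (φ(3),φ(4)) = (5,6) ∈ E(G2) ✓
  (3,5) → (φ(3),φ(5)) = (0,5) ∈ E(G2) ✓
  (3,8) → (φ(3),φ(8)) = (2,5) ∈ E(G2) ✓
  (4,5) → (φ(4),φ(5)) = (0,6) ∈ E(G2) ✓
  (4,6) → (φ(4),φ(6)) = (1,6) ∈ E(G2) ✓
  (5,6) → (φ(5),φ(6)) = (0,1) ∈ E(G2) ✓
  (5,7) → (φ(5),φ(7)) = (0,3) ∈ E(G2) ✓
  (5,8) → (φ(5),φ(8)) = (0,2) ∈ E(G2) ✓
  (6,8) → (φ(6),φ(8)) = (1,2) ∈ E(G2) ✓
  (7,8) → (φ(7),φ(8)) = (2,3) ∈ E(G2) ✓
All 20 edges of G1 map to edges of G2, and |E(G1)| = |E(G2)| = 20, so φ is a bijection on edges as well as vertices. Hence G1 ≅ G2.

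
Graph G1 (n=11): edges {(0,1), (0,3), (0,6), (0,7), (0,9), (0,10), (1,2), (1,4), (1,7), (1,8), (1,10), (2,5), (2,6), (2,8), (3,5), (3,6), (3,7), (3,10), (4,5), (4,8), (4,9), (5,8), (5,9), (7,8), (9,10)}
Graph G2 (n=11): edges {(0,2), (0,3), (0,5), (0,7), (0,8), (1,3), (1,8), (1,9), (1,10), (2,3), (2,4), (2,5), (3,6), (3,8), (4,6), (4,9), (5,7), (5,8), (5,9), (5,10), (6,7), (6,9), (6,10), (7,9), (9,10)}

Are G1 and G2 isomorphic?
Yes, isomorphic

The graphs are isomorphic.
One valid mapping φ: V(G1) → V(G2): 0→9, 1→5, 2→2, 3→6, 4→8, 5→3, 6→4, 7→7, 8→0, 9→1, 10→10

Verify φ preserves adjacency — for each edge of G1, its image is an edge of G2:
  (0,1) → (φ(0),φ(1)) = (5,9) ∈ E(G2) ✓
  (0,3) → (φ(0),φ(3)) = (6,9) ∈ E(G2) ✓
  (0,6) → (φ(0),φ(6)) = (4,9) ∈ E(G2) ✓
  (0,7) → (φ(0),φ(7)) = (7,9) ∈ E(G2) ✓
  (0,9) → (φ(0),φ(9)) = (1,9) ∈ E(G2) ✓
  (0,10) → (φ(0),φ(10)) = (9,10) ∈ E(G2) ✓
  (1,2) → (φ(1),φ(2)) = (2,5) ∈ E(G2) ✓
  (1,4) → (φ(1),φ(4)) = (5,8) ∈ E(G2) ✓
  (1,7) → (φ(1),φ(7)) = (5,7) ∈ E(G2) ✓
  (1,8) → (φ(1),φ(8)) = (0,5) ∈ E(G2) ✓
  (1,10) → (φ(1),φ(10)) = (5,10) ∈ E(G2) ✓
  (2,5) → (φ(2),φ(5)) = (2,3) ∈ E(G2) ✓
  (2,6) → (φ(2),φ(6)) = (2,4) ∈ E(G2) ✓
  (2,8) → (φ(2),φ(8)) = (0,2) ∈ E(G2) ✓
  (3,5) → (φ(3),φ(5)) = (3,6) ∈ E(G2) ✓
  (3,6) → (φ(3),φ(6)) = (4,6) ∈ E(G2) ✓
  (3,7) → (φ(3),φ(7)) = (6,7) ∈ E(G2) ✓
  (3,10) → (φ(3),φ(10)) = (6,10) ∈ E(G2) ✓
  (4,5) → (φ(4),φ(5)) = (3,8) ∈ E(G2) ✓
  (4,8) → (φ(4),φ(8)) = (0,8) ∈ E(G2) ✓
  (4,9) → (φ(4),φ(9)) = (1,8) ∈ E(G2) ✓
  (5,8) → (φ(5),φ(8)) = (0,3) ∈ E(G2) ✓
  (5,9) → (φ(5),φ(9)) = (1,3) ∈ E(G2) ✓
  (7,8) → (φ(7),φ(8)) = (0,7) ∈ E(G2) ✓
  (9,10) → (φ(9),φ(10)) = (1,10) ∈ E(G2) ✓
All 25 edges of G1 map to edges of G2, and |E(G1)| = |E(G2)| = 25, so φ is a bijection on edges as well as vertices. Hence G1 ≅ G2.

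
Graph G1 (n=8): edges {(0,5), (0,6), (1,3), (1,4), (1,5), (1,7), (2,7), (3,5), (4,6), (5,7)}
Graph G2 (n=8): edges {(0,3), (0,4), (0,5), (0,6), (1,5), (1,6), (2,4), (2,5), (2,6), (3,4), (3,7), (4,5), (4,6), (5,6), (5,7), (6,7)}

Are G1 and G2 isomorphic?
No, not isomorphic

The graphs are NOT isomorphic.

Counting triangles (3-cliques): G1 has 2, G2 has 10.
Triangle count is an isomorphism invariant, so differing triangle counts rule out isomorphism.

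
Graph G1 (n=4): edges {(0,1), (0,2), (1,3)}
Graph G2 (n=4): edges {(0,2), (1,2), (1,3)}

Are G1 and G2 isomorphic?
Yes, isomorphic

The graphs are isomorphic.
One valid mapping φ: V(G1) → V(G2): 0→2, 1→1, 2→0, 3→3

Verify φ preserves adjacency — for each edge of G1, its image is an edge of G2:
  (0,1) → (φ(0),φ(1)) = (1,2) ∈ E(G2) ✓
  (0,2) → (φ(0),φ(2)) = (0,2) ∈ E(G2) ✓
  (1,3) → (φ(1),φ(3)) = (1,3) ∈ E(G2) ✓
All 3 edges of G1 map to edges of G2, and |E(G1)| = |E(G2)| = 3, so φ is a bijection on edges as well as vertices. Hence G1 ≅ G2.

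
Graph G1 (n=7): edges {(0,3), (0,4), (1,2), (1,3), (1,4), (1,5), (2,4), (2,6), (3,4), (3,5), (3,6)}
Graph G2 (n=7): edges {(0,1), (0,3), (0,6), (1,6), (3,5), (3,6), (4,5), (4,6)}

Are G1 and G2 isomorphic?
No, not isomorphic

The graphs are NOT isomorphic.

Counting triangles (3-cliques): G1 has 4, G2 has 2.
Triangle count is an isomorphism invariant, so differing triangle counts rule out isomorphism.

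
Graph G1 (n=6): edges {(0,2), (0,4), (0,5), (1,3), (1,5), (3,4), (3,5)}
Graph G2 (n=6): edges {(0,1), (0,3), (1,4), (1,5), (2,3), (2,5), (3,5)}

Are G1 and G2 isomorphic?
Yes, isomorphic

The graphs are isomorphic.
One valid mapping φ: V(G1) → V(G2): 0→1, 1→2, 2→4, 3→3, 4→0, 5→5

Verify φ preserves adjacency — for each edge of G1, its image is an edge of G2:
  (0,2) → (φ(0),φ(2)) = (1,4) ∈ E(G2) ✓
  (0,4) → (φ(0),φ(4)) = (0,1) ∈ E(G2) ✓
  (0,5) → (φ(0),φ(5)) = (1,5) ∈ E(G2) ✓
  (1,3) → (φ(1),φ(3)) = (2,3) ∈ E(G2) ✓
  (1,5) → (φ(1),φ(5)) = (2,5) ∈ E(G2) ✓
  (3,4) → (φ(3),φ(4)) = (0,3) ∈ E(G2) ✓
  (3,5) → (φ(3),φ(5)) = (3,5) ∈ E(G2) ✓
All 7 edges of G1 map to edges of G2, and |E(G1)| = |E(G2)| = 7, so φ is a bijection on edges as well as vertices. Hence G1 ≅ G2.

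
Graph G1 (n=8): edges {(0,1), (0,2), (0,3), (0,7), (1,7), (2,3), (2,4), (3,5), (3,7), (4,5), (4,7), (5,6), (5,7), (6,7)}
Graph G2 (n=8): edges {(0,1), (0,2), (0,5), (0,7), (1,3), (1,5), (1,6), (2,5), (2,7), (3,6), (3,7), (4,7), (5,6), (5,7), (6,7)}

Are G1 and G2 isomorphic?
No, not isomorphic

The graphs are NOT isomorphic.

Degrees in G1: deg(0)=4, deg(1)=2, deg(2)=3, deg(3)=4, deg(4)=3, deg(5)=4, deg(6)=2, deg(7)=6.
Sorted degree sequence of G1: [6, 4, 4, 4, 3, 3, 2, 2].
Degrees in G2: deg(0)=4, deg(1)=4, deg(2)=3, deg(3)=3, deg(4)=1, deg(5)=5, deg(6)=4, deg(7)=6.
Sorted degree sequence of G2: [6, 5, 4, 4, 4, 3, 3, 1].
The (sorted) degree sequence is an isomorphism invariant, so since G1 and G2 have different degree sequences they cannot be isomorphic.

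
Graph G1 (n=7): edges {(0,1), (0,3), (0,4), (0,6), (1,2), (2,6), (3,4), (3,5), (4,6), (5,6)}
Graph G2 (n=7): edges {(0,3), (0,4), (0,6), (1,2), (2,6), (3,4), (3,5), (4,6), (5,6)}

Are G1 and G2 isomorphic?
No, not isomorphic

The graphs are NOT isomorphic.

Counting edges: G1 has 10 edge(s); G2 has 9 edge(s).
Edge count is an isomorphism invariant (a bijection on vertices induces a bijection on edges), so differing edge counts rule out isomorphism.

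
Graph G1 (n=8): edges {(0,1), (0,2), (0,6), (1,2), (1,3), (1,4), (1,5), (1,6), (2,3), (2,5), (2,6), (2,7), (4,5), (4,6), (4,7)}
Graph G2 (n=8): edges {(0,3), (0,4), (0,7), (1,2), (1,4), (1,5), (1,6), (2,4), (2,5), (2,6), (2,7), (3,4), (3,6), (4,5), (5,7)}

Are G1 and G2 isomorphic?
No, not isomorphic

The graphs are NOT isomorphic.

Counting triangles (3-cliques): G1 has 8, G2 has 7.
Triangle count is an isomorphism invariant, so differing triangle counts rule out isomorphism.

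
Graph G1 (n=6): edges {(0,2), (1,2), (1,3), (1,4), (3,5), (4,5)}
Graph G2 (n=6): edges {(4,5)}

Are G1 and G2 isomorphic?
No, not isomorphic

The graphs are NOT isomorphic.

Connected components of G1: 1 component(s) with vertex sets [[0, 1, 2, 3, 4, 5]], sizes [6].
Connected components of G2: 5 component(s) with vertex sets [[0], [1], [2], [3], [4, 5]], sizes [1, 1, 1, 1, 2].
The number of connected components (and the multiset of component sizes) is an isomorphism invariant — an isomorphism maps each component of G1 bijectively onto a component of G2. Since G1 has 1 component(s) and G2 has 5, they cannot be isomorphic.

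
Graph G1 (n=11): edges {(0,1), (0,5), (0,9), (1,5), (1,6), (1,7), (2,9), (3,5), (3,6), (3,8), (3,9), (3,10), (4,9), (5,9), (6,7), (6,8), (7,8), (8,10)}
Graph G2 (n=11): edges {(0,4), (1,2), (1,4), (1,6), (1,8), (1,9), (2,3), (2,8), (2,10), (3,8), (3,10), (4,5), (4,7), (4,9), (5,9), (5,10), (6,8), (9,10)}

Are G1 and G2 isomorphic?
Yes, isomorphic

The graphs are isomorphic.
One valid mapping φ: V(G1) → V(G2): 0→5, 1→10, 2→7, 3→1, 4→0, 5→9, 6→2, 7→3, 8→8, 9→4, 10→6

Verify φ preserves adjacency — for each edge of G1, its image is an edge of G2:
  (0,1) → (φ(0),φ(1)) = (5,10) ∈ E(G2) ✓
  (0,5) → (φ(0),φ(5)) = (5,9) ∈ E(G2) ✓
  (0,9) → (φ(0),φ(9)) = (4,5) ∈ E(G2) ✓
  (1,5) → (φ(1),φ(5)) = (9,10) ∈ E(G2) ✓
  (1,6) → (φ(1),φ(6)) = (2,10) ∈ E(G2) ✓
  (1,7) → (φ(1),φ(7)) = (3,10) ∈ E(G2) ✓
  (2,9) → (φ(2),φ(9)) = (4,7) ∈ E(G2) ✓
  (3,5) → (φ(3),φ(5)) = (1,9) ∈ E(G2) ✓
  (3,6) → (φ(3),φ(6)) = (1,2) ∈ E(G2) ✓
  (3,8) → (φ(3),φ(8)) = (1,8) ∈ E(G2) ✓
  (3,9) → (φ(3),φ(9)) = (1,4) ∈ E(G2) ✓
  (3,10) → (φ(3),φ(10)) = (1,6) ∈ E(G2) ✓
  (4,9) → (φ(4),φ(9)) = (0,4) ∈ E(G2) ✓
  (5,9) → (φ(5),φ(9)) = (4,9) ∈ E(G2) ✓
  (6,7) → (φ(6),φ(7)) = (2,3) ∈ E(G2) ✓
  (6,8) → (φ(6),φ(8)) = (2,8) ∈ E(G2) ✓
  (7,8) → (φ(7),φ(8)) = (3,8) ∈ E(G2) ✓
  (8,10) → (φ(8),φ(10)) = (6,8) ∈ E(G2) ✓
All 18 edges of G1 map to edges of G2, and |E(G1)| = |E(G2)| = 18, so φ is a bijection on edges as well as vertices. Hence G1 ≅ G2.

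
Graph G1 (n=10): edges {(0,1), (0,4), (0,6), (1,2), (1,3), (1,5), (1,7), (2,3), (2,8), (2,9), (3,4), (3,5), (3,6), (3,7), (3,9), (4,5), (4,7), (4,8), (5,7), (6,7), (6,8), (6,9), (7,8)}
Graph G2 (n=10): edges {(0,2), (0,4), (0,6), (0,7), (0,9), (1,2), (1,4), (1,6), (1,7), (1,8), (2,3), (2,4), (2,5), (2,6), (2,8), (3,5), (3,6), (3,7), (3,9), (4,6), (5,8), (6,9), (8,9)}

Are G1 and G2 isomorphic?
Yes, isomorphic

The graphs are isomorphic.
One valid mapping φ: V(G1) → V(G2): 0→7, 1→1, 2→8, 3→2, 4→0, 5→4, 6→3, 7→6, 8→9, 9→5

Verify φ preserves adjacency — for each edge of G1, its image is an edge of G2:
  (0,1) → (φ(0),φ(1)) = (1,7) ∈ E(G2) ✓
  (0,4) → (φ(0),φ(4)) = (0,7) ∈ E(G2) ✓
  (0,6) → (φ(0),φ(6)) = (3,7) ∈ E(G2) ✓
  (1,2) → (φ(1),φ(2)) = (1,8) ∈ E(G2) ✓
  (1,3) → (φ(1),φ(3)) = (1,2) ∈ E(G2) ✓
  (1,5) → (φ(1),φ(5)) = (1,4) ∈ E(G2) ✓
  (1,7) → (φ(1),φ(7)) = (1,6) ∈ E(G2) ✓
  (2,3) → (φ(2),φ(3)) = (2,8) ∈ E(G2) ✓
  (2,8) → (φ(2),φ(8)) = (8,9) ∈ E(G2) ✓
  (2,9) → (φ(2),φ(9)) = (5,8) ∈ E(G2) ✓
  (3,4) → (φ(3),φ(4)) = (0,2) ∈ E(G2) ✓
  (3,5) → (φ(3),φ(5)) = (2,4) ∈ E(G2) ✓
  (3,6) → (φ(3),φ(6)) = (2,3) ∈ E(G2) ✓
  (3,7) → (φ(3),φ(7)) = (2,6) ∈ E(G2) ✓
  (3,9) → (φ(3),φ(9)) = (2,5) ∈ E(G2) ✓
  (4,5) → (φ(4),φ(5)) = (0,4) ∈ E(G2) ✓
  (4,7) → (φ(4),φ(7)) = (0,6) ∈ E(G2) ✓
  (4,8) → (φ(4),φ(8)) = (0,9) ∈ E(G2) ✓
  (5,7) → (φ(5),φ(7)) = (4,6) ∈ E(G2) ✓
  (6,7) → (φ(6),φ(7)) = (3,6) ∈ E(G2) ✓
  (6,8) → (φ(6),φ(8)) = (3,9) ∈ E(G2) ✓
  (6,9) → (φ(6),φ(9)) = (3,5) ∈ E(G2) ✓
  (7,8) → (φ(7),φ(8)) = (6,9) ∈ E(G2) ✓
All 23 edges of G1 map to edges of G2, and |E(G1)| = |E(G2)| = 23, so φ is a bijection on edges as well as vertices. Hence G1 ≅ G2.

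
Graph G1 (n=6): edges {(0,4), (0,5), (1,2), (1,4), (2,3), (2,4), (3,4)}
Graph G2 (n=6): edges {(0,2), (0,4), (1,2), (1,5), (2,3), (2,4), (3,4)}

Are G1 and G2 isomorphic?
Yes, isomorphic

The graphs are isomorphic.
One valid mapping φ: V(G1) → V(G2): 0→1, 1→3, 2→4, 3→0, 4→2, 5→5

Verify φ preserves adjacency — for each edge of G1, its image is an edge of G2:
  (0,4) → (φ(0),φ(4)) = (1,2) ∈ E(G2) ✓
  (0,5) → (φ(0),φ(5)) = (1,5) ∈ E(G2) ✓
  (1,2) → (φ(1),φ(2)) = (3,4) ∈ E(G2) ✓
  (1,4) → (φ(1),φ(4)) = (2,3) ∈ E(G2) ✓
  (2,3) → (φ(2),φ(3)) = (0,4) ∈ E(G2) ✓
  (2,4) → (φ(2),φ(4)) = (2,4) ∈ E(G2) ✓
  (3,4) → (φ(3),φ(4)) = (0,2) ∈ E(G2) ✓
All 7 edges of G1 map to edges of G2, and |E(G1)| = |E(G2)| = 7, so φ is a bijection on edges as well as vertices. Hence G1 ≅ G2.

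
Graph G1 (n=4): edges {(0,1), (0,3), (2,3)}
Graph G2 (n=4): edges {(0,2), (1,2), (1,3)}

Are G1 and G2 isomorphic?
Yes, isomorphic

The graphs are isomorphic.
One valid mapping φ: V(G1) → V(G2): 0→2, 1→0, 2→3, 3→1

Verify φ preserves adjacency — for each edge of G1, its image is an edge of G2:
  (0,1) → (φ(0),φ(1)) = (0,2) ∈ E(G2) ✓
  (0,3) → (φ(0),φ(3)) = (1,2) ∈ E(G2) ✓
  (2,3) → (φ(2),φ(3)) = (1,3) ∈ E(G2) ✓
All 3 edges of G1 map to edges of G2, and |E(G1)| = |E(G2)| = 3, so φ is a bijection on edges as well as vertices. Hence G1 ≅ G2.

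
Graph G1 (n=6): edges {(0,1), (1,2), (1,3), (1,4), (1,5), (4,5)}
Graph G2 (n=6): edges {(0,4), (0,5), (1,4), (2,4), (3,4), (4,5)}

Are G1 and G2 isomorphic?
Yes, isomorphic

The graphs are isomorphic.
One valid mapping φ: V(G1) → V(G2): 0→2, 1→4, 2→3, 3→1, 4→0, 5→5

Verify φ preserves adjacency — for each edge of G1, its image is an edge of G2:
  (0,1) → (φ(0),φ(1)) = (2,4) ∈ E(G2) ✓
  (1,2) → (φ(1),φ(2)) = (3,4) ∈ E(G2) ✓
  (1,3) → (φ(1),φ(3)) = (1,4) ∈ E(G2) ✓
  (1,4) → (φ(1),φ(4)) = (0,4) ∈ E(G2) ✓
  (1,5) → (φ(1),φ(5)) = (4,5) ∈ E(G2) ✓
  (4,5) → (φ(4),φ(5)) = (0,5) ∈ E(G2) ✓
All 6 edges of G1 map to edges of G2, and |E(G1)| = |E(G2)| = 6, so φ is a bijection on edges as well as vertices. Hence G1 ≅ G2.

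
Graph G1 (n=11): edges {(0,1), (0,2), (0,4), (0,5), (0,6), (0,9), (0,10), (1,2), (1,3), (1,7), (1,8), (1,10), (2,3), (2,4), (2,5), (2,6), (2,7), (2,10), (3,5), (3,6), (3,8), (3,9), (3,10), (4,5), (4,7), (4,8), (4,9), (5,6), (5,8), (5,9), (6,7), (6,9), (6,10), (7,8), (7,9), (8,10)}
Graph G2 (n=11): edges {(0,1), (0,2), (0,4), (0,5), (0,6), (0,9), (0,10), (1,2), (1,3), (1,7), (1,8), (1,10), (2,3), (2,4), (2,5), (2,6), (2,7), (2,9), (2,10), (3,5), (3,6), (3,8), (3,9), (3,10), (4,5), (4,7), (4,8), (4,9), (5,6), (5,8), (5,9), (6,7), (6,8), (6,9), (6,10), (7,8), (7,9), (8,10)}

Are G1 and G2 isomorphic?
No, not isomorphic

The graphs are NOT isomorphic.

Counting edges: G1 has 36 edge(s); G2 has 38 edge(s).
Edge count is an isomorphism invariant (a bijection on vertices induces a bijection on edges), so differing edge counts rule out isomorphism.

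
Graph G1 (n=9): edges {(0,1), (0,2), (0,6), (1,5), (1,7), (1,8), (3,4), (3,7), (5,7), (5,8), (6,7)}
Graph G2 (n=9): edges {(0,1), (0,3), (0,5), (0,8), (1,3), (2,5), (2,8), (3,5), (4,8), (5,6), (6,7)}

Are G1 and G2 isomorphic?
Yes, isomorphic

The graphs are isomorphic.
One valid mapping φ: V(G1) → V(G2): 0→8, 1→0, 2→4, 3→6, 4→7, 5→3, 6→2, 7→5, 8→1

Verify φ preserves adjacency — for each edge of G1, its image is an edge of G2:
  (0,1) → (φ(0),φ(1)) = (0,8) ∈ E(G2) ✓
  (0,2) → (φ(0),φ(2)) = (4,8) ∈ E(G2) ✓
  (0,6) → (φ(0),φ(6)) = (2,8) ∈ E(G2) ✓
  (1,5) → (φ(1),φ(5)) = (0,3) ∈ E(G2) ✓
  (1,7) → (φ(1),φ(7)) = (0,5) ∈ E(G2) ✓
  (1,8) → (φ(1),φ(8)) = (0,1) ∈ E(G2) ✓
  (3,4) → (φ(3),φ(4)) = (6,7) ∈ E(G2) ✓
  (3,7) → (φ(3),φ(7)) = (5,6) ∈ E(G2) ✓
  (5,7) → (φ(5),φ(7)) = (3,5) ∈ E(G2) ✓
  (5,8) → (φ(5),φ(8)) = (1,3) ∈ E(G2) ✓
  (6,7) → (φ(6),φ(7)) = (2,5) ∈ E(G2) ✓
All 11 edges of G1 map to edges of G2, and |E(G1)| = |E(G2)| = 11, so φ is a bijection on edges as well as vertices. Hence G1 ≅ G2.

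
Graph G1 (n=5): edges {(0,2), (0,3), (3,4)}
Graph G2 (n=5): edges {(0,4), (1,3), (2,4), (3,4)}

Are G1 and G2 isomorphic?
No, not isomorphic

The graphs are NOT isomorphic.

Connected components of G1: 2 component(s) with vertex sets [[1], [0, 2, 3, 4]], sizes [1, 4].
Connected components of G2: 1 component(s) with vertex sets [[0, 1, 2, 3, 4]], sizes [5].
The number of connected components (and the multiset of component sizes) is an isomorphism invariant — an isomorphism maps each component of G1 bijectively onto a component of G2. Since G1 has 2 component(s) and G2 has 1, they cannot be isomorphic.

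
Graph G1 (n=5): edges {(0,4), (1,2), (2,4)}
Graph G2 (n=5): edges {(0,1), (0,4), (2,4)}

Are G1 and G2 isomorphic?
Yes, isomorphic

The graphs are isomorphic.
One valid mapping φ: V(G1) → V(G2): 0→2, 1→1, 2→0, 3→3, 4→4

Verify φ preserves adjacency — for each edge of G1, its image is an edge of G2:
  (0,4) → (φ(0),φ(4)) = (2,4) ∈ E(G2) ✓
  (1,2) → (φ(1),φ(2)) = (0,1) ∈ E(G2) ✓
  (2,4) → (φ(2),φ(4)) = (0,4) ∈ E(G2) ✓
All 3 edges of G1 map to edges of G2, and |E(G1)| = |E(G2)| = 3, so φ is a bijection on edges as well as vertices. Hence G1 ≅ G2.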